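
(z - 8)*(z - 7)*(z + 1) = z^3 - 14*z^2 + 41*z + 56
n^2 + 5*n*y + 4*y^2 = (n + y)*(n + 4*y)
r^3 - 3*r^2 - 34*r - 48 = (r - 8)*(r + 2)*(r + 3)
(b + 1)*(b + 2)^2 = b^3 + 5*b^2 + 8*b + 4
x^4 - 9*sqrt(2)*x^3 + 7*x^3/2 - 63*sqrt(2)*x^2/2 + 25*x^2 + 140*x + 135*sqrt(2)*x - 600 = (x - 5/2)*(x + 6)*(x - 5*sqrt(2))*(x - 4*sqrt(2))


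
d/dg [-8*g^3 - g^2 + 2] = 2*g*(-12*g - 1)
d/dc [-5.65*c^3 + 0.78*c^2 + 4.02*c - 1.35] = -16.95*c^2 + 1.56*c + 4.02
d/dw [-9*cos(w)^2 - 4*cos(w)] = 2*(9*cos(w) + 2)*sin(w)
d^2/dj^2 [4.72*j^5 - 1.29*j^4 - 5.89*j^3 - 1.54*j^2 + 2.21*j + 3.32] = 94.4*j^3 - 15.48*j^2 - 35.34*j - 3.08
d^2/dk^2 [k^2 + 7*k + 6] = 2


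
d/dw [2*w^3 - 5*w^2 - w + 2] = 6*w^2 - 10*w - 1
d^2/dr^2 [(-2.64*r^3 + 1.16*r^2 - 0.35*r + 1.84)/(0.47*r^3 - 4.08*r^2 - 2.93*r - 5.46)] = (1.77635683940025e-15*r^7 - 9.61243999999999*r^6 - 22.2771540000001*r^5 - 62.808168*r^4 + 17.1635179999998*r^3 - 250.656648*r^2 - 265.12704*r + 29.97518)/(0.103823*r^9 - 2.703816*r^8 + 21.529713*r^7 - 37.824246*r^6 - 71.396571*r^5 - 332.633412*r^4 - 374.745545*r^3 - 505.514646*r^2 - 262.043964*r - 162.771336)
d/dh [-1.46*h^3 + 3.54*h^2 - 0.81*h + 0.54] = -4.38*h^2 + 7.08*h - 0.81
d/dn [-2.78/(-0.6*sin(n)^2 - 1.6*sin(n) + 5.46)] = -(3.336*sin(n) + 4.448)*cos(n)/(0.6*sin(n)^2 + 1.6*sin(n) - 5.46)^2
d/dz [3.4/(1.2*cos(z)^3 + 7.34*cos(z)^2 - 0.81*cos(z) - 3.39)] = (12.24*cos(z)^2 + 49.912*cos(z) - 2.754)*sin(z)/(1.2*cos(z)^3 + 7.34*cos(z)^2 - 0.81*cos(z) - 3.39)^2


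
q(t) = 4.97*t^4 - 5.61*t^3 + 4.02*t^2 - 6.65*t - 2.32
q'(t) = 19.88*t^3 - 16.83*t^2 + 8.04*t - 6.65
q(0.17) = -3.36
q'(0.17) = -5.67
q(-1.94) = 137.07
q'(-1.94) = -230.74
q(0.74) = -5.82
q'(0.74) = -1.86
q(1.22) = -3.63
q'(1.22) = 14.21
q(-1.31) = 40.54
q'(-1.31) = -90.76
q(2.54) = 121.66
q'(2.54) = 230.97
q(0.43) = -4.71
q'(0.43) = -4.72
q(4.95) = 2366.69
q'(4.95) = 2031.96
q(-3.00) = 607.85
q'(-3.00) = -719.00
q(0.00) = -2.32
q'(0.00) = -6.65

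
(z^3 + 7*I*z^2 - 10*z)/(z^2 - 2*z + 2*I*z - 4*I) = z*(z + 5*I)/(z - 2)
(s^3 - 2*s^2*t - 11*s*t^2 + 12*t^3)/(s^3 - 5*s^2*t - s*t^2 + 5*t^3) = (s^2 - s*t - 12*t^2)/(s^2 - 4*s*t - 5*t^2)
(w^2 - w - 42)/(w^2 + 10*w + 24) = (w - 7)/(w + 4)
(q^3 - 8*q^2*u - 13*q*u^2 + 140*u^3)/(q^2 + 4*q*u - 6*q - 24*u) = (q^2 - 12*q*u + 35*u^2)/(q - 6)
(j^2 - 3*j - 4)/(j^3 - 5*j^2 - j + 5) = (j - 4)/(j^2 - 6*j + 5)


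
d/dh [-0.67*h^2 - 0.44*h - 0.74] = -1.34*h - 0.44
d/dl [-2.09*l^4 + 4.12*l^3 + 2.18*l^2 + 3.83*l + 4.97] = -8.36*l^3 + 12.36*l^2 + 4.36*l + 3.83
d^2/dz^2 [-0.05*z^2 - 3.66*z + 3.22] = -0.100000000000000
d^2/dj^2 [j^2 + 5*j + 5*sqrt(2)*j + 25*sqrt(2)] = 2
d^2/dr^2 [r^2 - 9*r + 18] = 2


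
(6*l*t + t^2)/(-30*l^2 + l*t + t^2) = t/(-5*l + t)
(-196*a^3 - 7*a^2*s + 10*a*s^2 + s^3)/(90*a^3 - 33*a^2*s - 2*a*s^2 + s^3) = (-196*a^3 - 7*a^2*s + 10*a*s^2 + s^3)/(90*a^3 - 33*a^2*s - 2*a*s^2 + s^3)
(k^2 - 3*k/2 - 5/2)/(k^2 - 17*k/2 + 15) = (k + 1)/(k - 6)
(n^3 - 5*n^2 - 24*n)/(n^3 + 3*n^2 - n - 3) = n*(n - 8)/(n^2 - 1)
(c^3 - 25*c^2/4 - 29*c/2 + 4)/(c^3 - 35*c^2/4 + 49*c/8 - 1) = 2*(c + 2)/(2*c - 1)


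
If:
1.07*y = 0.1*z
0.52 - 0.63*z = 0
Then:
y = 0.08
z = 0.83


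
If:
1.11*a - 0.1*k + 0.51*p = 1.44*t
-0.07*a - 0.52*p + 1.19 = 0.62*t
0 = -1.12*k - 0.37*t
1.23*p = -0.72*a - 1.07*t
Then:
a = -7.40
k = 1.07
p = 7.15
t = -3.24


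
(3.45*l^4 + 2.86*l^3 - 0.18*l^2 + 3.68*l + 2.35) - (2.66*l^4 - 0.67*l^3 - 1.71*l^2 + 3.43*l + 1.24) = 0.79*l^4 + 3.53*l^3 + 1.53*l^2 + 0.25*l + 1.11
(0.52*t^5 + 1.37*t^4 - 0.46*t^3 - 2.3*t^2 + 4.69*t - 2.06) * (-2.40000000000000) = -1.248*t^5 - 3.288*t^4 + 1.104*t^3 + 5.52*t^2 - 11.256*t + 4.944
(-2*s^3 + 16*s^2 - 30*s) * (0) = 0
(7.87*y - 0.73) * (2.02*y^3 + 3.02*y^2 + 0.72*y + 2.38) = 15.8974*y^4 + 22.2928*y^3 + 3.4618*y^2 + 18.205*y - 1.7374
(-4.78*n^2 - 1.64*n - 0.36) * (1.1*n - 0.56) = -5.258*n^3 + 0.8728*n^2 + 0.5224*n + 0.2016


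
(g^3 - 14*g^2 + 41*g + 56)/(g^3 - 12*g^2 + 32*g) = (g^2 - 6*g - 7)/(g*(g - 4))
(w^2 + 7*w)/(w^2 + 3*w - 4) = w*(w + 7)/(w^2 + 3*w - 4)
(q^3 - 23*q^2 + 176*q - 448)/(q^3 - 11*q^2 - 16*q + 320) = (q - 7)/(q + 5)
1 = 1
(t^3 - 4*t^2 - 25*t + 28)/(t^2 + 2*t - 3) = (t^2 - 3*t - 28)/(t + 3)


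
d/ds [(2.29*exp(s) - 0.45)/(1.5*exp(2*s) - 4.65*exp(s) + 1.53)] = (-3.435*exp(2*s) + 1.35*exp(s) + 1.4112)*exp(s)/(2.25*exp(4*s) - 13.95*exp(3*s) + 26.2125*exp(2*s) - 14.229*exp(s) + 2.3409)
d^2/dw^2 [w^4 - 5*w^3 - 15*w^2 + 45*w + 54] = 12*w^2 - 30*w - 30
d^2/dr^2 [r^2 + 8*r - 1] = 2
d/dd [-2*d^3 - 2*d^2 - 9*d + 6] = -6*d^2 - 4*d - 9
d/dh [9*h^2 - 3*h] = 18*h - 3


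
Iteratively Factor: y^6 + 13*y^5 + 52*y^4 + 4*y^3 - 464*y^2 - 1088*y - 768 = (y + 4)*(y^5 + 9*y^4 + 16*y^3 - 60*y^2 - 224*y - 192) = (y + 4)^2*(y^4 + 5*y^3 - 4*y^2 - 44*y - 48) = (y + 4)^3*(y^3 + y^2 - 8*y - 12) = (y + 2)*(y + 4)^3*(y^2 - y - 6) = (y + 2)^2*(y + 4)^3*(y - 3)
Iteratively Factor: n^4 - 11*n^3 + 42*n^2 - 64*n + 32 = (n - 4)*(n^3 - 7*n^2 + 14*n - 8) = (n - 4)*(n - 1)*(n^2 - 6*n + 8) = (n - 4)^2*(n - 1)*(n - 2)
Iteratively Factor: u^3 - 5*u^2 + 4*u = (u - 1)*(u^2 - 4*u) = (u - 4)*(u - 1)*(u)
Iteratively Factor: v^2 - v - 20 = (v + 4)*(v - 5)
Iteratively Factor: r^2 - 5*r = (r - 5)*(r)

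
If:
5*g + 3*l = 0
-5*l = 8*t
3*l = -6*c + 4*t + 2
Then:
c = 22*t/15 + 1/3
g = 24*t/25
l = -8*t/5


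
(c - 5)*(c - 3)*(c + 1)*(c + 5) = c^4 - 2*c^3 - 28*c^2 + 50*c + 75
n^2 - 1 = (n - 1)*(n + 1)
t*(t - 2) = t^2 - 2*t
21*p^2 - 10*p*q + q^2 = (-7*p + q)*(-3*p + q)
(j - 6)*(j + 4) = j^2 - 2*j - 24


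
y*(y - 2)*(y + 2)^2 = y^4 + 2*y^3 - 4*y^2 - 8*y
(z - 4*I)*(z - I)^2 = z^3 - 6*I*z^2 - 9*z + 4*I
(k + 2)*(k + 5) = k^2 + 7*k + 10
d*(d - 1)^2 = d^3 - 2*d^2 + d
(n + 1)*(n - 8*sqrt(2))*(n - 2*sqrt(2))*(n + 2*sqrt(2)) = n^4 - 8*sqrt(2)*n^3 + n^3 - 8*sqrt(2)*n^2 - 8*n^2 - 8*n + 64*sqrt(2)*n + 64*sqrt(2)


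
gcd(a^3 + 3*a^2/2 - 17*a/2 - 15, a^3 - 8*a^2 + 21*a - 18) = a - 3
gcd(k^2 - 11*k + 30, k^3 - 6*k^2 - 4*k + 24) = k - 6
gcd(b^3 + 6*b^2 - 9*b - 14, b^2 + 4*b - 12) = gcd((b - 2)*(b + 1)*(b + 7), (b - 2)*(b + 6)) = b - 2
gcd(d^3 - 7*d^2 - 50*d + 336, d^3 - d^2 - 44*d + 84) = d^2 + d - 42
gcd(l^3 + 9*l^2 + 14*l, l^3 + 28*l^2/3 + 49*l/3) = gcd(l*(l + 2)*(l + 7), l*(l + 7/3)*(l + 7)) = l^2 + 7*l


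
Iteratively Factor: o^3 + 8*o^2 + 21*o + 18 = (o + 2)*(o^2 + 6*o + 9) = (o + 2)*(o + 3)*(o + 3)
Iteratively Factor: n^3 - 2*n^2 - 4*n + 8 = (n - 2)*(n^2 - 4) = (n - 2)^2*(n + 2)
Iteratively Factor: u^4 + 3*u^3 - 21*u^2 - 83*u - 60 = (u + 3)*(u^3 - 21*u - 20) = (u + 1)*(u + 3)*(u^2 - u - 20) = (u + 1)*(u + 3)*(u + 4)*(u - 5)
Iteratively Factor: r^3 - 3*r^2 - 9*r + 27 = (r - 3)*(r^2 - 9) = (r - 3)*(r + 3)*(r - 3)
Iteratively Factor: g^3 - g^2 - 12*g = (g)*(g^2 - g - 12) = g*(g - 4)*(g + 3)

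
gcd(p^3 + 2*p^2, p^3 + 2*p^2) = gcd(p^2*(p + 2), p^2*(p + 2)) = p^3 + 2*p^2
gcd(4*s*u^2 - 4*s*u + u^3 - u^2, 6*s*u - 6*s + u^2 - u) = u - 1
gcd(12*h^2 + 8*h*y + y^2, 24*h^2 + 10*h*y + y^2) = 6*h + y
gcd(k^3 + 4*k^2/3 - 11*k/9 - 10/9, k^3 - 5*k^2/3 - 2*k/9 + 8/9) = k^2 - k/3 - 2/3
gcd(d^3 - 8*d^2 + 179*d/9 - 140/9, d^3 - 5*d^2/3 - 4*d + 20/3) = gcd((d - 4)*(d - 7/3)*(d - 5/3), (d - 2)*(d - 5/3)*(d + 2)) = d - 5/3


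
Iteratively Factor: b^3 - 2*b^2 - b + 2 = (b - 1)*(b^2 - b - 2) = (b - 1)*(b + 1)*(b - 2)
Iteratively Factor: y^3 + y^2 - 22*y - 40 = (y + 4)*(y^2 - 3*y - 10) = (y + 2)*(y + 4)*(y - 5)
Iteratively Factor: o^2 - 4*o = (o - 4)*(o)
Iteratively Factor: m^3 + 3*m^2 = (m)*(m^2 + 3*m) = m^2*(m + 3)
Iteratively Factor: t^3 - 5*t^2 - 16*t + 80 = (t + 4)*(t^2 - 9*t + 20) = (t - 5)*(t + 4)*(t - 4)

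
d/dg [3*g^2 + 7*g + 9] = 6*g + 7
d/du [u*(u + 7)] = 2*u + 7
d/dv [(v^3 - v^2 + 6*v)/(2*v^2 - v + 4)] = (2*v^4 - 2*v^3 + v^2 - 8*v + 24)/(4*v^4 - 4*v^3 + 17*v^2 - 8*v + 16)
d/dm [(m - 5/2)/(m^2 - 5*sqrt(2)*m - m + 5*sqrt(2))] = (m^2 - 5*sqrt(2)*m - m + (2*m - 5)*(-2*m + 1 + 5*sqrt(2))/2 + 5*sqrt(2))/(m^2 - 5*sqrt(2)*m - m + 5*sqrt(2))^2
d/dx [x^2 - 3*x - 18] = 2*x - 3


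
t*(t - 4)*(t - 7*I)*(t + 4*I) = t^4 - 4*t^3 - 3*I*t^3 + 28*t^2 + 12*I*t^2 - 112*t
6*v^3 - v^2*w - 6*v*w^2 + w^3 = (-6*v + w)*(-v + w)*(v + w)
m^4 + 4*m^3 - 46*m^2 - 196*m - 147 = (m - 7)*(m + 1)*(m + 3)*(m + 7)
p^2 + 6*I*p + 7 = (p - I)*(p + 7*I)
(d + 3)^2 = d^2 + 6*d + 9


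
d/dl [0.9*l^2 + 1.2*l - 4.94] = 1.8*l + 1.2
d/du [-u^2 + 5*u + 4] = 5 - 2*u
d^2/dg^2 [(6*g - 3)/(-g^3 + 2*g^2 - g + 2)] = 6*(-(2*g - 1)*(3*g^2 - 4*g + 1)^2 + (6*g^2 - 8*g + (2*g - 1)*(3*g - 2) + 2)*(g^3 - 2*g^2 + g - 2))/(g^3 - 2*g^2 + g - 2)^3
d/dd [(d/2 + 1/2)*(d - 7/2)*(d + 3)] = 3*d^2/2 + d/2 - 11/2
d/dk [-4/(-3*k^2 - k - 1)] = 4*(-6*k - 1)/(3*k^2 + k + 1)^2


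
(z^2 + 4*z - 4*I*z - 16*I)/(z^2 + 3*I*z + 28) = (z + 4)/(z + 7*I)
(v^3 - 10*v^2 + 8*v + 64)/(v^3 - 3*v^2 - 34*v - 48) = (v - 4)/(v + 3)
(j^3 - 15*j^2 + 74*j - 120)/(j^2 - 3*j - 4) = (j^2 - 11*j + 30)/(j + 1)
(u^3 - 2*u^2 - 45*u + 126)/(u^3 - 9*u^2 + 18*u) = (u + 7)/u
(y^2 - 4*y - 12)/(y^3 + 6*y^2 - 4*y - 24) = (y - 6)/(y^2 + 4*y - 12)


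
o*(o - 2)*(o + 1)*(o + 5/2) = o^4 + 3*o^3/2 - 9*o^2/2 - 5*o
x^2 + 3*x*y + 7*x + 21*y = (x + 7)*(x + 3*y)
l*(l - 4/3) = l^2 - 4*l/3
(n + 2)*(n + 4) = n^2 + 6*n + 8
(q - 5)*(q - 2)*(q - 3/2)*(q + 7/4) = q^4 - 27*q^3/4 + 45*q^2/8 + 167*q/8 - 105/4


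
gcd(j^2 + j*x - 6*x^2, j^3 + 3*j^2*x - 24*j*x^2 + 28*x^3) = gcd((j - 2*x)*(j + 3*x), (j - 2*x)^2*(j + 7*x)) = -j + 2*x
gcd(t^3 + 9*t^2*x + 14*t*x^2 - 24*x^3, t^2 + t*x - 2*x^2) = -t + x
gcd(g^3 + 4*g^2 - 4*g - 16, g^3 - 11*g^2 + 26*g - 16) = g - 2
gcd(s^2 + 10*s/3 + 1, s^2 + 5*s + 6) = s + 3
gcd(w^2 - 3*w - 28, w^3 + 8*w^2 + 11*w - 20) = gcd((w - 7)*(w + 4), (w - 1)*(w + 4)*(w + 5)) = w + 4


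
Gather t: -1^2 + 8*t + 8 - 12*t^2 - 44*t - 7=-12*t^2 - 36*t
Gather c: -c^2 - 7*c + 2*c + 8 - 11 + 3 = -c^2 - 5*c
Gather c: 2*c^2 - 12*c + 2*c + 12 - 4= 2*c^2 - 10*c + 8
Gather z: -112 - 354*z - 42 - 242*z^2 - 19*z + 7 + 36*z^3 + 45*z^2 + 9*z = 36*z^3 - 197*z^2 - 364*z - 147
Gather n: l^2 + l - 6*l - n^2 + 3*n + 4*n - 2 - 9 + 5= l^2 - 5*l - n^2 + 7*n - 6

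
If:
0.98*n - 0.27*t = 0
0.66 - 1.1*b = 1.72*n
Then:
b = 0.6 - 0.430797773654917*t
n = 0.275510204081633*t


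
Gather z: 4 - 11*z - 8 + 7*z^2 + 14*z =7*z^2 + 3*z - 4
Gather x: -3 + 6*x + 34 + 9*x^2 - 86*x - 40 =9*x^2 - 80*x - 9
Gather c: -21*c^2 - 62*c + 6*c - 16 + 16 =-21*c^2 - 56*c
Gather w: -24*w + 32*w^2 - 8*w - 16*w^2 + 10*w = 16*w^2 - 22*w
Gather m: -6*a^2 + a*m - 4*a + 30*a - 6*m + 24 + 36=-6*a^2 + 26*a + m*(a - 6) + 60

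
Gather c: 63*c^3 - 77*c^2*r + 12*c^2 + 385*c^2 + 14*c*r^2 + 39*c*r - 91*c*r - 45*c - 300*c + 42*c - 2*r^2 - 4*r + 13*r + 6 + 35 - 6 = 63*c^3 + c^2*(397 - 77*r) + c*(14*r^2 - 52*r - 303) - 2*r^2 + 9*r + 35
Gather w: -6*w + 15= 15 - 6*w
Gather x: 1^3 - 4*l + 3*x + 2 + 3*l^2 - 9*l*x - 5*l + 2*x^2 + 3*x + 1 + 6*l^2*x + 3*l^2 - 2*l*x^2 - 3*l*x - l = 6*l^2 - 10*l + x^2*(2 - 2*l) + x*(6*l^2 - 12*l + 6) + 4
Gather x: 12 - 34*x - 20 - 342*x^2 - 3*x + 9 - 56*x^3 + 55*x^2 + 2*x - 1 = -56*x^3 - 287*x^2 - 35*x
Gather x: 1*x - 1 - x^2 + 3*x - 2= -x^2 + 4*x - 3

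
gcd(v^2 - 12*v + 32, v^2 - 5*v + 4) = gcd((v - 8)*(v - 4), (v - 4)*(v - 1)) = v - 4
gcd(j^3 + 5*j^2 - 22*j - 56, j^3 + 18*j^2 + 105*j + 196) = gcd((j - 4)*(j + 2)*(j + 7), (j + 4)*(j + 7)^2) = j + 7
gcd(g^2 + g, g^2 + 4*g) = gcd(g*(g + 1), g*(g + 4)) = g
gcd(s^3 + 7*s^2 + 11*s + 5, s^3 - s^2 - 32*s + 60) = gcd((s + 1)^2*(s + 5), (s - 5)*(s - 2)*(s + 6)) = 1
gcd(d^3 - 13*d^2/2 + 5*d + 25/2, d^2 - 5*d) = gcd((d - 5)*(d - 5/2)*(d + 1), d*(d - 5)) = d - 5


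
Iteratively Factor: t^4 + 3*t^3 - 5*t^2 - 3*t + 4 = (t - 1)*(t^3 + 4*t^2 - t - 4) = (t - 1)*(t + 1)*(t^2 + 3*t - 4) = (t - 1)*(t + 1)*(t + 4)*(t - 1)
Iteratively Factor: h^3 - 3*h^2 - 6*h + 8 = (h - 4)*(h^2 + h - 2) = (h - 4)*(h + 2)*(h - 1)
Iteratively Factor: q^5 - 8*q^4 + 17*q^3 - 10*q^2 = (q - 1)*(q^4 - 7*q^3 + 10*q^2) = q*(q - 1)*(q^3 - 7*q^2 + 10*q) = q^2*(q - 1)*(q^2 - 7*q + 10) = q^2*(q - 5)*(q - 1)*(q - 2)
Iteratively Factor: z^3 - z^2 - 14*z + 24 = (z - 2)*(z^2 + z - 12) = (z - 3)*(z - 2)*(z + 4)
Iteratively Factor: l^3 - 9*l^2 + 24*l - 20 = (l - 5)*(l^2 - 4*l + 4) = (l - 5)*(l - 2)*(l - 2)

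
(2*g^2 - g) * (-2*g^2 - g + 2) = -4*g^4 + 5*g^2 - 2*g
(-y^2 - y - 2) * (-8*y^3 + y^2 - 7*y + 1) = 8*y^5 + 7*y^4 + 22*y^3 + 4*y^2 + 13*y - 2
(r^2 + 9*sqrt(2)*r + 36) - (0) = r^2 + 9*sqrt(2)*r + 36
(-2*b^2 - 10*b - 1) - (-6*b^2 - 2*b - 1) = 4*b^2 - 8*b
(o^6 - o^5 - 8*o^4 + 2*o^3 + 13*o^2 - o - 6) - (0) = o^6 - o^5 - 8*o^4 + 2*o^3 + 13*o^2 - o - 6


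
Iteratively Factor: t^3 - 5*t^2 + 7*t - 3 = (t - 3)*(t^2 - 2*t + 1) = (t - 3)*(t - 1)*(t - 1)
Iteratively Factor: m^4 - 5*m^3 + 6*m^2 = (m - 2)*(m^3 - 3*m^2) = m*(m - 2)*(m^2 - 3*m) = m^2*(m - 2)*(m - 3)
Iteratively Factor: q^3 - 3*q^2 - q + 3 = (q - 3)*(q^2 - 1) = (q - 3)*(q - 1)*(q + 1)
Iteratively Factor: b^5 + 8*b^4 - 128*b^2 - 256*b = (b)*(b^4 + 8*b^3 - 128*b - 256) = b*(b - 4)*(b^3 + 12*b^2 + 48*b + 64) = b*(b - 4)*(b + 4)*(b^2 + 8*b + 16) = b*(b - 4)*(b + 4)^2*(b + 4)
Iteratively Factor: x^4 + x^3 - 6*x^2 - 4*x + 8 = (x - 2)*(x^3 + 3*x^2 - 4) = (x - 2)*(x - 1)*(x^2 + 4*x + 4) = (x - 2)*(x - 1)*(x + 2)*(x + 2)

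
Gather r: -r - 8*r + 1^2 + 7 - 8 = -9*r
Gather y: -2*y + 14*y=12*y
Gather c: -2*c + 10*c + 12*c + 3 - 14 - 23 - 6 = 20*c - 40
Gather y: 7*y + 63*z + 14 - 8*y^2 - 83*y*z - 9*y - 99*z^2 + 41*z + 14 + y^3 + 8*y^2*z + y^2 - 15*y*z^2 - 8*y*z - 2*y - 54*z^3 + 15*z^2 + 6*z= y^3 + y^2*(8*z - 7) + y*(-15*z^2 - 91*z - 4) - 54*z^3 - 84*z^2 + 110*z + 28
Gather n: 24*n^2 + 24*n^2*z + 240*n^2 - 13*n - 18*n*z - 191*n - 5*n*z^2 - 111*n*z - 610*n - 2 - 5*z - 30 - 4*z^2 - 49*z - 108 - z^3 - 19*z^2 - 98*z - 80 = n^2*(24*z + 264) + n*(-5*z^2 - 129*z - 814) - z^3 - 23*z^2 - 152*z - 220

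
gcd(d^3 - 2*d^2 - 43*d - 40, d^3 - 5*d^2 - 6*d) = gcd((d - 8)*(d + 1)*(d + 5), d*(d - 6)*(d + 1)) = d + 1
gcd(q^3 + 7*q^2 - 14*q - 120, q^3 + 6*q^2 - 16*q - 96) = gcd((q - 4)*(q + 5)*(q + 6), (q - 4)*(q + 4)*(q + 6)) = q^2 + 2*q - 24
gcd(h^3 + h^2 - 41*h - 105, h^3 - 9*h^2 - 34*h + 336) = h - 7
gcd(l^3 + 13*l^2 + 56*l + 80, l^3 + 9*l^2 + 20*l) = l^2 + 9*l + 20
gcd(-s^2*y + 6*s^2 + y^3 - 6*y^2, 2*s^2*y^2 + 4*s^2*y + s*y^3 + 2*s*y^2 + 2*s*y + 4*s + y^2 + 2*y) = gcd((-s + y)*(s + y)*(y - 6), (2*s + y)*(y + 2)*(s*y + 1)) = 1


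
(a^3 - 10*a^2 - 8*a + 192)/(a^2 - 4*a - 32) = a - 6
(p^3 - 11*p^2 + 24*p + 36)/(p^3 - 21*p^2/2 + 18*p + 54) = 2*(p + 1)/(2*p + 3)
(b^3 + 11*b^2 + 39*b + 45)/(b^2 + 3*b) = b + 8 + 15/b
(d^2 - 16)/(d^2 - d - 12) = (d + 4)/(d + 3)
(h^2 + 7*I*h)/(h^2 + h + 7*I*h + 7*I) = h/(h + 1)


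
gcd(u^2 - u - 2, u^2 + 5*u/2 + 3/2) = u + 1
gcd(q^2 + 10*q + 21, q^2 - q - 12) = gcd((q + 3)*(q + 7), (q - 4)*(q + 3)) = q + 3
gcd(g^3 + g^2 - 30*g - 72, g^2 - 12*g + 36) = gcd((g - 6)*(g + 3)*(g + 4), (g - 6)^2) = g - 6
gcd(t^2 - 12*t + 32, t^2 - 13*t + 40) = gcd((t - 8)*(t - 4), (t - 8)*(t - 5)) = t - 8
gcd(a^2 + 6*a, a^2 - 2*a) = a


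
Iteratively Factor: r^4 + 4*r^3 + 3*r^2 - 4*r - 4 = (r - 1)*(r^3 + 5*r^2 + 8*r + 4) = (r - 1)*(r + 2)*(r^2 + 3*r + 2) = (r - 1)*(r + 2)^2*(r + 1)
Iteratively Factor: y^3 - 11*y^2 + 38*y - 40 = (y - 2)*(y^2 - 9*y + 20) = (y - 4)*(y - 2)*(y - 5)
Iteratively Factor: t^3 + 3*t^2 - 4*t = (t + 4)*(t^2 - t) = (t - 1)*(t + 4)*(t)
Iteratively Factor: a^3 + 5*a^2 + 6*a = (a + 2)*(a^2 + 3*a) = (a + 2)*(a + 3)*(a)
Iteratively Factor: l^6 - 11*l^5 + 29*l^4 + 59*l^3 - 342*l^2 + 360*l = (l)*(l^5 - 11*l^4 + 29*l^3 + 59*l^2 - 342*l + 360) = l*(l - 5)*(l^4 - 6*l^3 - l^2 + 54*l - 72) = l*(l - 5)*(l - 2)*(l^3 - 4*l^2 - 9*l + 36) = l*(l - 5)*(l - 3)*(l - 2)*(l^2 - l - 12) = l*(l - 5)*(l - 4)*(l - 3)*(l - 2)*(l + 3)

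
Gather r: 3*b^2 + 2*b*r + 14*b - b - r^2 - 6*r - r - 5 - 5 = 3*b^2 + 13*b - r^2 + r*(2*b - 7) - 10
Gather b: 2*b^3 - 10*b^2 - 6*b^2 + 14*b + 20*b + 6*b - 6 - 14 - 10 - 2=2*b^3 - 16*b^2 + 40*b - 32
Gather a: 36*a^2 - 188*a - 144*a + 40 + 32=36*a^2 - 332*a + 72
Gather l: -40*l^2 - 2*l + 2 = -40*l^2 - 2*l + 2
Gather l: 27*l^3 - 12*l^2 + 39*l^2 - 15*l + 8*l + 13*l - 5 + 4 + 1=27*l^3 + 27*l^2 + 6*l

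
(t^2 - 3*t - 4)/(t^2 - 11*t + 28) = (t + 1)/(t - 7)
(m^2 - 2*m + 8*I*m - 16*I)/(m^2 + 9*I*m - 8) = (m - 2)/(m + I)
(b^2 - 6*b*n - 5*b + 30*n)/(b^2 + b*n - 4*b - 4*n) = (b^2 - 6*b*n - 5*b + 30*n)/(b^2 + b*n - 4*b - 4*n)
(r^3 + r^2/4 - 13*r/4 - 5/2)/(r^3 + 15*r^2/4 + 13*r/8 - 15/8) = 2*(r^2 - r - 2)/(2*r^2 + 5*r - 3)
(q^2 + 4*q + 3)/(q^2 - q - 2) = (q + 3)/(q - 2)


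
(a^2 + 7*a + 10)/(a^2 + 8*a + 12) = (a + 5)/(a + 6)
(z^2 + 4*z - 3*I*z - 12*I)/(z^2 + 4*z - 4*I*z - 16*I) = (z - 3*I)/(z - 4*I)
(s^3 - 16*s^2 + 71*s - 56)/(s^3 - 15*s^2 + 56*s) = (s - 1)/s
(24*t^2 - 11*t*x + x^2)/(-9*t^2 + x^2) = (-8*t + x)/(3*t + x)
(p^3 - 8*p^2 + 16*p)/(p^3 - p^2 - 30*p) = (-p^2 + 8*p - 16)/(-p^2 + p + 30)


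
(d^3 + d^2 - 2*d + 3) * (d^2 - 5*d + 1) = d^5 - 4*d^4 - 6*d^3 + 14*d^2 - 17*d + 3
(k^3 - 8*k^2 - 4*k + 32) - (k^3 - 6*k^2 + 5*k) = -2*k^2 - 9*k + 32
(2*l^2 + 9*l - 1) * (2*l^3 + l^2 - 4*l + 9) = 4*l^5 + 20*l^4 - l^3 - 19*l^2 + 85*l - 9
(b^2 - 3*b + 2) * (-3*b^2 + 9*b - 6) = -3*b^4 + 18*b^3 - 39*b^2 + 36*b - 12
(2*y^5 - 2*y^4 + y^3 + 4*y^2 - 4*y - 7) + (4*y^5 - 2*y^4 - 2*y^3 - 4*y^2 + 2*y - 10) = 6*y^5 - 4*y^4 - y^3 - 2*y - 17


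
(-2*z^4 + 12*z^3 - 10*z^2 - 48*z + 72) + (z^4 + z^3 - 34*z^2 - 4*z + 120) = -z^4 + 13*z^3 - 44*z^2 - 52*z + 192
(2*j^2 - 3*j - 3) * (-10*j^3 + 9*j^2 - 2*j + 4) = -20*j^5 + 48*j^4 - j^3 - 13*j^2 - 6*j - 12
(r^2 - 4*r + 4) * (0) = 0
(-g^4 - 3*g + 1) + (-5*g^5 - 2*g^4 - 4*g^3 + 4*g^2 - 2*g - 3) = -5*g^5 - 3*g^4 - 4*g^3 + 4*g^2 - 5*g - 2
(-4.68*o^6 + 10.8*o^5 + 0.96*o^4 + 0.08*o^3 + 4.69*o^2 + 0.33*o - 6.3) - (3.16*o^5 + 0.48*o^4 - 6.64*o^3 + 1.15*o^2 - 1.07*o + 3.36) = -4.68*o^6 + 7.64*o^5 + 0.48*o^4 + 6.72*o^3 + 3.54*o^2 + 1.4*o - 9.66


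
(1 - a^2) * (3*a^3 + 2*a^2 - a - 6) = -3*a^5 - 2*a^4 + 4*a^3 + 8*a^2 - a - 6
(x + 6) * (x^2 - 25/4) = x^3 + 6*x^2 - 25*x/4 - 75/2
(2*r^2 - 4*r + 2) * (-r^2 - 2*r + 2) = -2*r^4 + 10*r^2 - 12*r + 4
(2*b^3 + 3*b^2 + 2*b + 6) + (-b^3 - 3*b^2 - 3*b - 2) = b^3 - b + 4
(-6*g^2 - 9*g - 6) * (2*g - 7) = -12*g^3 + 24*g^2 + 51*g + 42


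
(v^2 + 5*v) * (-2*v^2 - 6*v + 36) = -2*v^4 - 16*v^3 + 6*v^2 + 180*v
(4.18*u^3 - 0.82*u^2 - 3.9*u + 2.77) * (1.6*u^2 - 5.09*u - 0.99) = 6.688*u^5 - 22.5882*u^4 - 6.2044*u^3 + 25.0948*u^2 - 10.2383*u - 2.7423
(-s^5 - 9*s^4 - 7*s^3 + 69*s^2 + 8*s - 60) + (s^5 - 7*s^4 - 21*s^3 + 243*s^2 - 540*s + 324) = -16*s^4 - 28*s^3 + 312*s^2 - 532*s + 264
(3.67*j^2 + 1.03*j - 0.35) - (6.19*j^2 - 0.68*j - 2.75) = -2.52*j^2 + 1.71*j + 2.4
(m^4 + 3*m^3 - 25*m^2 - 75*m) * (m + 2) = m^5 + 5*m^4 - 19*m^3 - 125*m^2 - 150*m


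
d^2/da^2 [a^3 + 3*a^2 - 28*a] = 6*a + 6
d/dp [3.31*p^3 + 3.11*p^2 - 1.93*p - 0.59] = 9.93*p^2 + 6.22*p - 1.93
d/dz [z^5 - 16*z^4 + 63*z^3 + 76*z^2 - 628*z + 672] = 5*z^4 - 64*z^3 + 189*z^2 + 152*z - 628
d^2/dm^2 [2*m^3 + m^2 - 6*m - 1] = 12*m + 2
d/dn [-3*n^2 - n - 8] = -6*n - 1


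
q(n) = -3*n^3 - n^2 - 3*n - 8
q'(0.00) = -3.00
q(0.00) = -8.00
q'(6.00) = -339.00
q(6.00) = -710.00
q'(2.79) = -78.64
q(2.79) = -89.31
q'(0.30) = -4.41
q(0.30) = -9.07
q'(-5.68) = -282.00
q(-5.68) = 526.53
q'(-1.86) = -30.42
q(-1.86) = 13.42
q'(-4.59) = -183.43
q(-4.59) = 274.81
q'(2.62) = -70.02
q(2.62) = -76.68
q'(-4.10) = -146.09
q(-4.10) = 194.25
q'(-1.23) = -14.16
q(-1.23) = -0.24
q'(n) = -9*n^2 - 2*n - 3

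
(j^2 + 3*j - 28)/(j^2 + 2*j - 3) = (j^2 + 3*j - 28)/(j^2 + 2*j - 3)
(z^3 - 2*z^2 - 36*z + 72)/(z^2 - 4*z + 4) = (z^2 - 36)/(z - 2)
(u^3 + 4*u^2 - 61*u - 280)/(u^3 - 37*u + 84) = (u^2 - 3*u - 40)/(u^2 - 7*u + 12)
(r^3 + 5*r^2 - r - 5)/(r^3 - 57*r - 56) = (r^2 + 4*r - 5)/(r^2 - r - 56)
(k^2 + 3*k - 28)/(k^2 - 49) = (k - 4)/(k - 7)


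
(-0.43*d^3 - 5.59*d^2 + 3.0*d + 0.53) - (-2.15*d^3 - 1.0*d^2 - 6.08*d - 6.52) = 1.72*d^3 - 4.59*d^2 + 9.08*d + 7.05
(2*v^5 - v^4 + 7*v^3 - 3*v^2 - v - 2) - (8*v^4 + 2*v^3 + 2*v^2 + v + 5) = 2*v^5 - 9*v^4 + 5*v^3 - 5*v^2 - 2*v - 7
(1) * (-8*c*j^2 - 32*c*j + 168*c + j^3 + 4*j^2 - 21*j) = -8*c*j^2 - 32*c*j + 168*c + j^3 + 4*j^2 - 21*j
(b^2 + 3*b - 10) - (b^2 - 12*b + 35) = 15*b - 45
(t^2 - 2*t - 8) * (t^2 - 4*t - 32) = t^4 - 6*t^3 - 32*t^2 + 96*t + 256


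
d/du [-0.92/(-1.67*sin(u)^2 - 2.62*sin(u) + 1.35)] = -(3.0728*sin(u) + 2.4104)*cos(u)/(1.67*sin(u)^2 + 2.62*sin(u) - 1.35)^2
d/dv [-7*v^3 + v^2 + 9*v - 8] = -21*v^2 + 2*v + 9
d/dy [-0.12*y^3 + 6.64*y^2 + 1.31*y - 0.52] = -0.36*y^2 + 13.28*y + 1.31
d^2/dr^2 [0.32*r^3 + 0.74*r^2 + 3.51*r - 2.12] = 1.92*r + 1.48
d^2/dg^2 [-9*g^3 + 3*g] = -54*g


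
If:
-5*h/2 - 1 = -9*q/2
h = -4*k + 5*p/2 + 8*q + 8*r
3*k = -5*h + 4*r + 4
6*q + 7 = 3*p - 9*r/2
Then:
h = -231*r/464 - 61/232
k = 3011*r/1392 + 411/232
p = 659*r/696 + 865/348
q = 53/696 - 385*r/1392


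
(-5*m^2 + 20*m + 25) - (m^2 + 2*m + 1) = -6*m^2 + 18*m + 24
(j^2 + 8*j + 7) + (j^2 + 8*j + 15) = 2*j^2 + 16*j + 22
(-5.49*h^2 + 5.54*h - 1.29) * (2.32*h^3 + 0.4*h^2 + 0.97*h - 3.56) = -12.7368*h^5 + 10.6568*h^4 - 6.1021*h^3 + 24.4022*h^2 - 20.9737*h + 4.5924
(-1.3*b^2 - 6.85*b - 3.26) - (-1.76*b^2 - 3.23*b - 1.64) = 0.46*b^2 - 3.62*b - 1.62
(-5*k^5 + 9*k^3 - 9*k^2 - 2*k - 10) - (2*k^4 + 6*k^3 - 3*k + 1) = -5*k^5 - 2*k^4 + 3*k^3 - 9*k^2 + k - 11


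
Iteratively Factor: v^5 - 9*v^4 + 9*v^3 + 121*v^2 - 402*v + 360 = (v - 3)*(v^4 - 6*v^3 - 9*v^2 + 94*v - 120) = (v - 3)*(v - 2)*(v^3 - 4*v^2 - 17*v + 60) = (v - 5)*(v - 3)*(v - 2)*(v^2 + v - 12) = (v - 5)*(v - 3)^2*(v - 2)*(v + 4)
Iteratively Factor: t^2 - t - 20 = (t + 4)*(t - 5)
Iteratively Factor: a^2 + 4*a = (a)*(a + 4)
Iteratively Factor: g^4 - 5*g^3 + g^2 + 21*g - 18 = (g - 3)*(g^3 - 2*g^2 - 5*g + 6) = (g - 3)^2*(g^2 + g - 2) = (g - 3)^2*(g - 1)*(g + 2)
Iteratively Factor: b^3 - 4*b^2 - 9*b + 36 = (b - 3)*(b^2 - b - 12) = (b - 3)*(b + 3)*(b - 4)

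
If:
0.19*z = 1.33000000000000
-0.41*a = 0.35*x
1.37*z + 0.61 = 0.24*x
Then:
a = -36.28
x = 42.50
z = 7.00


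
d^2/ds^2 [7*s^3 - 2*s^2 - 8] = 42*s - 4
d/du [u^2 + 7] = 2*u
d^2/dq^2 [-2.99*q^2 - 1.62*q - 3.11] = -5.98000000000000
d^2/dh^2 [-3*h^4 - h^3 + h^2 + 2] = -36*h^2 - 6*h + 2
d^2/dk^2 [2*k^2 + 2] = 4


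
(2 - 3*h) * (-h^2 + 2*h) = 3*h^3 - 8*h^2 + 4*h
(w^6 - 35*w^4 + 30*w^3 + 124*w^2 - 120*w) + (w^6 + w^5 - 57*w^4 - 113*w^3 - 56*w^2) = 2*w^6 + w^5 - 92*w^4 - 83*w^3 + 68*w^2 - 120*w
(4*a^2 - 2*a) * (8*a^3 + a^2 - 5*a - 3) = 32*a^5 - 12*a^4 - 22*a^3 - 2*a^2 + 6*a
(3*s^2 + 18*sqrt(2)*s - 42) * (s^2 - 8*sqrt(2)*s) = 3*s^4 - 6*sqrt(2)*s^3 - 330*s^2 + 336*sqrt(2)*s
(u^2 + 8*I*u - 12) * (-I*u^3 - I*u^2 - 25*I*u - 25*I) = -I*u^5 + 8*u^4 - I*u^4 + 8*u^3 - 13*I*u^3 + 200*u^2 - 13*I*u^2 + 200*u + 300*I*u + 300*I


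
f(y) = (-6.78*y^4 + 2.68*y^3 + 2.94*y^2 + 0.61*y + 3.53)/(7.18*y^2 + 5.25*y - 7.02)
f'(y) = (-14.36*y - 5.25)*(-6.78*y^4 + 2.68*y^3 + 2.94*y^2 + 0.61*y + 3.53)/(7.18*y^2 + 5.25*y - 7.02)^2 + (-27.12*y^3 + 8.04*y^2 + 5.88*y + 0.61)/(7.18*y^2 + 5.25*y - 7.02)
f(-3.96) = -21.07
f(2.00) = -2.19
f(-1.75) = -11.50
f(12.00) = -124.35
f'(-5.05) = 10.46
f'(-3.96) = 8.26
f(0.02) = -0.51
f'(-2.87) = 5.62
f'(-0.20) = -0.13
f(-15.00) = -229.86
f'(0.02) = -0.52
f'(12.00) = -21.61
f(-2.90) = -13.59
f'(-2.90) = 5.71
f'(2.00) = -3.04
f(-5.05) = -31.28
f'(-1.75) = -11.82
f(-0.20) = -0.45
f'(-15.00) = 29.38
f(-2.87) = -13.42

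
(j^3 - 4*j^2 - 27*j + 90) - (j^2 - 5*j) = j^3 - 5*j^2 - 22*j + 90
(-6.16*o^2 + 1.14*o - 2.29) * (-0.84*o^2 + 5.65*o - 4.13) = 5.1744*o^4 - 35.7616*o^3 + 33.8054*o^2 - 17.6467*o + 9.4577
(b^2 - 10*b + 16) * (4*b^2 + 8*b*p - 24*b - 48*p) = 4*b^4 + 8*b^3*p - 64*b^3 - 128*b^2*p + 304*b^2 + 608*b*p - 384*b - 768*p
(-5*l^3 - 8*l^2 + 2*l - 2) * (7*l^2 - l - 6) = -35*l^5 - 51*l^4 + 52*l^3 + 32*l^2 - 10*l + 12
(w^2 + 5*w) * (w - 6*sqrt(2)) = w^3 - 6*sqrt(2)*w^2 + 5*w^2 - 30*sqrt(2)*w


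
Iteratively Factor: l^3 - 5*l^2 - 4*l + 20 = (l - 5)*(l^2 - 4) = (l - 5)*(l + 2)*(l - 2)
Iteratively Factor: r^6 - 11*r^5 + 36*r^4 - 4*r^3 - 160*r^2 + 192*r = (r - 4)*(r^5 - 7*r^4 + 8*r^3 + 28*r^2 - 48*r) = (r - 4)*(r - 3)*(r^4 - 4*r^3 - 4*r^2 + 16*r) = r*(r - 4)*(r - 3)*(r^3 - 4*r^2 - 4*r + 16) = r*(r - 4)*(r - 3)*(r - 2)*(r^2 - 2*r - 8) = r*(r - 4)^2*(r - 3)*(r - 2)*(r + 2)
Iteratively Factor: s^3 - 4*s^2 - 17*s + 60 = (s + 4)*(s^2 - 8*s + 15) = (s - 5)*(s + 4)*(s - 3)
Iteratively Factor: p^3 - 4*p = (p + 2)*(p^2 - 2*p) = p*(p + 2)*(p - 2)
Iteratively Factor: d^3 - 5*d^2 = (d)*(d^2 - 5*d) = d*(d - 5)*(d)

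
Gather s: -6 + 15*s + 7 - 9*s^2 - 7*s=-9*s^2 + 8*s + 1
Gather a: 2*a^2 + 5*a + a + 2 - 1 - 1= 2*a^2 + 6*a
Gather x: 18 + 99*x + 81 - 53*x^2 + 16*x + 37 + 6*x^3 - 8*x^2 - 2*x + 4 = 6*x^3 - 61*x^2 + 113*x + 140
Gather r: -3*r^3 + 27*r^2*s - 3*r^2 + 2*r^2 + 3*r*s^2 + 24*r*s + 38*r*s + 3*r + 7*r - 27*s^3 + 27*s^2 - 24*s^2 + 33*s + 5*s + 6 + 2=-3*r^3 + r^2*(27*s - 1) + r*(3*s^2 + 62*s + 10) - 27*s^3 + 3*s^2 + 38*s + 8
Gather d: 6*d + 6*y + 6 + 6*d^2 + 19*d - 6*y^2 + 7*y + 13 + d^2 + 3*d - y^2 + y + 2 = 7*d^2 + 28*d - 7*y^2 + 14*y + 21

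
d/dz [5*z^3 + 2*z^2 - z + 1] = 15*z^2 + 4*z - 1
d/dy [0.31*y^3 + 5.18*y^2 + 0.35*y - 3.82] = 0.93*y^2 + 10.36*y + 0.35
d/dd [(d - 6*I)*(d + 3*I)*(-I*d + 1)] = -3*I*d^2 - 4*d - 21*I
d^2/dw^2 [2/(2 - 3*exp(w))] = (-18*exp(w) - 12)*exp(w)/(3*exp(w) - 2)^3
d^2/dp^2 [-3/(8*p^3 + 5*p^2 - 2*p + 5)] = 6*((24*p + 5)*(8*p^3 + 5*p^2 - 2*p + 5) - 4*(12*p^2 + 5*p - 1)^2)/(8*p^3 + 5*p^2 - 2*p + 5)^3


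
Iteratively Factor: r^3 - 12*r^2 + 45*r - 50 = (r - 5)*(r^2 - 7*r + 10) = (r - 5)^2*(r - 2)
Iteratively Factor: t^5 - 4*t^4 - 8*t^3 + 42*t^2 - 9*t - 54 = (t - 2)*(t^4 - 2*t^3 - 12*t^2 + 18*t + 27) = (t - 2)*(t + 3)*(t^3 - 5*t^2 + 3*t + 9) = (t - 3)*(t - 2)*(t + 3)*(t^2 - 2*t - 3) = (t - 3)^2*(t - 2)*(t + 3)*(t + 1)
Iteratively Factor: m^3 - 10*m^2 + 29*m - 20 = (m - 4)*(m^2 - 6*m + 5) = (m - 5)*(m - 4)*(m - 1)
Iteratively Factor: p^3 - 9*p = (p)*(p^2 - 9) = p*(p + 3)*(p - 3)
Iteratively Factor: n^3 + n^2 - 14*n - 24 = (n - 4)*(n^2 + 5*n + 6) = (n - 4)*(n + 3)*(n + 2)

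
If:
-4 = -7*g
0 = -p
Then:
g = 4/7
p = 0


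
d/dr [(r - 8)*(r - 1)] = 2*r - 9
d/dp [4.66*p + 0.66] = 4.66000000000000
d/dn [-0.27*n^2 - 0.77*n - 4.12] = -0.54*n - 0.77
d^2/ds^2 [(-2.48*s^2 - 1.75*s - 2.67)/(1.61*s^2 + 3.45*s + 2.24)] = (7.105427357601e-15*s^4 + 18.47797*s^3 + 12.13779*s^2 - 51.11589*s - 42.14047)/(4.173281*s^6 + 26.828235*s^5 + 74.907987*s^4 + 115.716105*s^3 + 104.219808*s^2 + 51.93216*s + 11.239424)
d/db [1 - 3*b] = -3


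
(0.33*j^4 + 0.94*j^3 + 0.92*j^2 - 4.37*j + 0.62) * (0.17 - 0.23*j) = -0.0759*j^5 - 0.1601*j^4 - 0.0518*j^3 + 1.1615*j^2 - 0.8855*j + 0.1054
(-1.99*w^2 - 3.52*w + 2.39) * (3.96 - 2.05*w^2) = 4.0795*w^4 + 7.216*w^3 - 12.7799*w^2 - 13.9392*w + 9.4644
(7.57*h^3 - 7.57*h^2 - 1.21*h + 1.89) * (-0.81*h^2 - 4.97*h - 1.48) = -6.1317*h^5 - 31.4912*h^4 + 27.3994*h^3 + 15.6864*h^2 - 7.6025*h - 2.7972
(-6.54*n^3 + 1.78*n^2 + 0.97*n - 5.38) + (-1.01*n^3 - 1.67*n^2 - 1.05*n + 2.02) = -7.55*n^3 + 0.11*n^2 - 0.0800000000000001*n - 3.36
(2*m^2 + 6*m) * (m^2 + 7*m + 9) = 2*m^4 + 20*m^3 + 60*m^2 + 54*m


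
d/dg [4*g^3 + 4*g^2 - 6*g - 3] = 12*g^2 + 8*g - 6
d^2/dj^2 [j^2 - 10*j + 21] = 2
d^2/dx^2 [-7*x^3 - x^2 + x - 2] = -42*x - 2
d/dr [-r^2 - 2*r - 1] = -2*r - 2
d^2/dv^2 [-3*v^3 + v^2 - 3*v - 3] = 2 - 18*v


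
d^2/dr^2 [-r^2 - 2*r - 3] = -2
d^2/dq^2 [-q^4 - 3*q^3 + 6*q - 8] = 6*q*(-2*q - 3)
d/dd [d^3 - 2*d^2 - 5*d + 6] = 3*d^2 - 4*d - 5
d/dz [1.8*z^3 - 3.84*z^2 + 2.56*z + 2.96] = 5.4*z^2 - 7.68*z + 2.56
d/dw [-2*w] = -2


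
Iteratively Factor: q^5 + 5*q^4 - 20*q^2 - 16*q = (q + 1)*(q^4 + 4*q^3 - 4*q^2 - 16*q) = (q + 1)*(q + 2)*(q^3 + 2*q^2 - 8*q) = (q + 1)*(q + 2)*(q + 4)*(q^2 - 2*q) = q*(q + 1)*(q + 2)*(q + 4)*(q - 2)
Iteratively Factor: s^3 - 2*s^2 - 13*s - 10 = (s - 5)*(s^2 + 3*s + 2) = (s - 5)*(s + 2)*(s + 1)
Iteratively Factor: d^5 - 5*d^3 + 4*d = (d)*(d^4 - 5*d^2 + 4) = d*(d + 1)*(d^3 - d^2 - 4*d + 4) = d*(d - 1)*(d + 1)*(d^2 - 4) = d*(d - 2)*(d - 1)*(d + 1)*(d + 2)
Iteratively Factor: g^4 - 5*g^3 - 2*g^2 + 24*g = (g)*(g^3 - 5*g^2 - 2*g + 24) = g*(g + 2)*(g^2 - 7*g + 12) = g*(g - 4)*(g + 2)*(g - 3)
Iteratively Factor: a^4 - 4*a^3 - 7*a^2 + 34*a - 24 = (a + 3)*(a^3 - 7*a^2 + 14*a - 8) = (a - 1)*(a + 3)*(a^2 - 6*a + 8) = (a - 2)*(a - 1)*(a + 3)*(a - 4)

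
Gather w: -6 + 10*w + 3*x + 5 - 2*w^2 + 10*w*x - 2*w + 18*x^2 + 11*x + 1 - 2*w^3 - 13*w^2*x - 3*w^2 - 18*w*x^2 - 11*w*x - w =-2*w^3 + w^2*(-13*x - 5) + w*(-18*x^2 - x + 7) + 18*x^2 + 14*x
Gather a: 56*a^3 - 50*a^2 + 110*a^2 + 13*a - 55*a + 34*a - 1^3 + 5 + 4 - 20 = 56*a^3 + 60*a^2 - 8*a - 12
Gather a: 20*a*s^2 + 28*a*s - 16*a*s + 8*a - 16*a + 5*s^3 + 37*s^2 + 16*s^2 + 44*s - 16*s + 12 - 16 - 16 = a*(20*s^2 + 12*s - 8) + 5*s^3 + 53*s^2 + 28*s - 20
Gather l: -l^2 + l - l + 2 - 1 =1 - l^2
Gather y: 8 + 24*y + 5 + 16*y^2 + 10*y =16*y^2 + 34*y + 13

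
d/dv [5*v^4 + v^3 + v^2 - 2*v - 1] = 20*v^3 + 3*v^2 + 2*v - 2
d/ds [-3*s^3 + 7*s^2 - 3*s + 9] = -9*s^2 + 14*s - 3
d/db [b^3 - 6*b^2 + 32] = 3*b*(b - 4)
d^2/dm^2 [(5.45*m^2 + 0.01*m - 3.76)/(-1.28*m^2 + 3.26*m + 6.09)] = (1.4210854715202e-14*m^4 - 45.516288*m^3 - 217.940736*m^2 - 94.6060799999999*m - 265.323766)/(2.097152*m^6 - 16.023552*m^5 + 10.876416*m^4 + 117.828136*m^3 - 51.747948*m^2 - 362.721618*m - 225.866529)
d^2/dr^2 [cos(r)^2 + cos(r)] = -cos(r) - 2*cos(2*r)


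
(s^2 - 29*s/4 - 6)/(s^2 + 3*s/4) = (s - 8)/s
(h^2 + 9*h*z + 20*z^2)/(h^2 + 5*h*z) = (h + 4*z)/h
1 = 1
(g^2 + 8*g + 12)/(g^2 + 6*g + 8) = (g + 6)/(g + 4)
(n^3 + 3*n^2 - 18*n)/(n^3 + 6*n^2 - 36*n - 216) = n*(n - 3)/(n^2 - 36)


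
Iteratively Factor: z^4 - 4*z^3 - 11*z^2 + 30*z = (z - 5)*(z^3 + z^2 - 6*z) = z*(z - 5)*(z^2 + z - 6) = z*(z - 5)*(z + 3)*(z - 2)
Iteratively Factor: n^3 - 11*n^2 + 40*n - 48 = (n - 4)*(n^2 - 7*n + 12) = (n - 4)*(n - 3)*(n - 4)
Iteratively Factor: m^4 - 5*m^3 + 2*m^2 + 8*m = (m)*(m^3 - 5*m^2 + 2*m + 8) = m*(m - 4)*(m^2 - m - 2) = m*(m - 4)*(m + 1)*(m - 2)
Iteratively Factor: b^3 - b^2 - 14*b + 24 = (b + 4)*(b^2 - 5*b + 6) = (b - 2)*(b + 4)*(b - 3)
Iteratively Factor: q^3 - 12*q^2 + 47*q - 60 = (q - 4)*(q^2 - 8*q + 15) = (q - 5)*(q - 4)*(q - 3)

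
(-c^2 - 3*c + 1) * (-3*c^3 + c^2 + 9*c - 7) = 3*c^5 + 8*c^4 - 15*c^3 - 19*c^2 + 30*c - 7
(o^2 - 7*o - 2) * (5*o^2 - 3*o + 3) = 5*o^4 - 38*o^3 + 14*o^2 - 15*o - 6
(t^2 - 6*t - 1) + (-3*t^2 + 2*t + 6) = -2*t^2 - 4*t + 5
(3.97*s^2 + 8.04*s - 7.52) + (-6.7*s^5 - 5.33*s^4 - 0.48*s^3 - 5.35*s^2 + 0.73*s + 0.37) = -6.7*s^5 - 5.33*s^4 - 0.48*s^3 - 1.38*s^2 + 8.77*s - 7.15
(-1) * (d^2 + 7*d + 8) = -d^2 - 7*d - 8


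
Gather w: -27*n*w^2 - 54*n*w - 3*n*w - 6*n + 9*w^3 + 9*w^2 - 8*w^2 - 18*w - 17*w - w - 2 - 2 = -6*n + 9*w^3 + w^2*(1 - 27*n) + w*(-57*n - 36) - 4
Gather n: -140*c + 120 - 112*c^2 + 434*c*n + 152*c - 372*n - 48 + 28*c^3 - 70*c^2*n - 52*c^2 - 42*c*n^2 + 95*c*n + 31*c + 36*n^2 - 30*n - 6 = 28*c^3 - 164*c^2 + 43*c + n^2*(36 - 42*c) + n*(-70*c^2 + 529*c - 402) + 66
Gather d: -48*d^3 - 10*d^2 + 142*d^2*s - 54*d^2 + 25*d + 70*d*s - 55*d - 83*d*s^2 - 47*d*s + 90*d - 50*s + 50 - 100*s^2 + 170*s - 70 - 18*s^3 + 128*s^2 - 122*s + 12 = -48*d^3 + d^2*(142*s - 64) + d*(-83*s^2 + 23*s + 60) - 18*s^3 + 28*s^2 - 2*s - 8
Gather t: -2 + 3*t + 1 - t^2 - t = -t^2 + 2*t - 1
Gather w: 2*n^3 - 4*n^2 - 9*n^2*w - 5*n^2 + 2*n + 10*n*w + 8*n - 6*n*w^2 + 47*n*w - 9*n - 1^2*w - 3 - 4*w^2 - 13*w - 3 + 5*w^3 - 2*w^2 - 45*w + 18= 2*n^3 - 9*n^2 + n + 5*w^3 + w^2*(-6*n - 6) + w*(-9*n^2 + 57*n - 59) + 12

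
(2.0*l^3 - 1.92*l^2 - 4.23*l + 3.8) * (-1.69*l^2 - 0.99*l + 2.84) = -3.38*l^5 + 1.2648*l^4 + 14.7295*l^3 - 7.6871*l^2 - 15.7752*l + 10.792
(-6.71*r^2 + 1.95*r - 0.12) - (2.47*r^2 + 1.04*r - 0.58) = -9.18*r^2 + 0.91*r + 0.46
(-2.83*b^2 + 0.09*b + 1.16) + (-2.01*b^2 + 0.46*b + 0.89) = -4.84*b^2 + 0.55*b + 2.05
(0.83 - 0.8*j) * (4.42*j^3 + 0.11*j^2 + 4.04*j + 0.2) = -3.536*j^4 + 3.5806*j^3 - 3.1407*j^2 + 3.1932*j + 0.166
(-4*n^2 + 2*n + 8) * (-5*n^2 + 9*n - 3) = 20*n^4 - 46*n^3 - 10*n^2 + 66*n - 24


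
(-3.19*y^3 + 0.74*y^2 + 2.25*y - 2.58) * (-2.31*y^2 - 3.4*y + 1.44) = 7.3689*y^5 + 9.1366*y^4 - 12.3071*y^3 - 0.624599999999999*y^2 + 12.012*y - 3.7152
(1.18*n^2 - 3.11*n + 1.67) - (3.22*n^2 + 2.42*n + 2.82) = -2.04*n^2 - 5.53*n - 1.15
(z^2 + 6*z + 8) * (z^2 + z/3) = z^4 + 19*z^3/3 + 10*z^2 + 8*z/3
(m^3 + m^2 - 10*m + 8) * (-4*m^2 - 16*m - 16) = -4*m^5 - 20*m^4 + 8*m^3 + 112*m^2 + 32*m - 128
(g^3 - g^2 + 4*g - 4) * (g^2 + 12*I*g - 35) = g^5 - g^4 + 12*I*g^4 - 31*g^3 - 12*I*g^3 + 31*g^2 + 48*I*g^2 - 140*g - 48*I*g + 140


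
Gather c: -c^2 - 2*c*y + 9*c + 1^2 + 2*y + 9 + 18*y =-c^2 + c*(9 - 2*y) + 20*y + 10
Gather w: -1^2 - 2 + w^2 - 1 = w^2 - 4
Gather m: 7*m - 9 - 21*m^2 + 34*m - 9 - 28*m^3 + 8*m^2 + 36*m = -28*m^3 - 13*m^2 + 77*m - 18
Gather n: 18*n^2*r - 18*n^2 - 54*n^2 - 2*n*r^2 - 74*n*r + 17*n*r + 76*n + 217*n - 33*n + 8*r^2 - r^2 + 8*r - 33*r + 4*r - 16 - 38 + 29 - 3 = n^2*(18*r - 72) + n*(-2*r^2 - 57*r + 260) + 7*r^2 - 21*r - 28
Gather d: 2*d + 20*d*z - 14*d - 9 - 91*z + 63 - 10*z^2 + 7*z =d*(20*z - 12) - 10*z^2 - 84*z + 54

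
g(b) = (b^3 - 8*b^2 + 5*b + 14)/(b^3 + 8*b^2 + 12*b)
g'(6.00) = 0.05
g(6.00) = -0.05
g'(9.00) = 0.04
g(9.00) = 0.09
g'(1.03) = -1.15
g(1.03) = 0.54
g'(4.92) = 0.04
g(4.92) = -0.10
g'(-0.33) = -11.65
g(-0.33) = -3.66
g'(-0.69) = -4.30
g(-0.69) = -1.34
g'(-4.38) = 7.40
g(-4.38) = -14.53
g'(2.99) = -0.04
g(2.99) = -0.12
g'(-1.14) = -6.06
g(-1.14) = 0.75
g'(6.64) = 0.05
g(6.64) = -0.02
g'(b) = (-3*b^2 - 16*b - 12)*(b^3 - 8*b^2 + 5*b + 14)/(b^3 + 8*b^2 + 12*b)^2 + (3*b^2 - 16*b + 5)/(b^3 + 8*b^2 + 12*b)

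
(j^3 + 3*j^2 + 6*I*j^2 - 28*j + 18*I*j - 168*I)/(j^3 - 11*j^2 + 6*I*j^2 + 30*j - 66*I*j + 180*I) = (j^2 + 3*j - 28)/(j^2 - 11*j + 30)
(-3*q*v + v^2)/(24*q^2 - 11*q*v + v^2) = -v/(8*q - v)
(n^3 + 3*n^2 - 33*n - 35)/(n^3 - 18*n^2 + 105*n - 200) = (n^2 + 8*n + 7)/(n^2 - 13*n + 40)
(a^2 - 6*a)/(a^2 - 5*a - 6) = a/(a + 1)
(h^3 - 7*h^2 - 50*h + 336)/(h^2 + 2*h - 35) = (h^2 - 14*h + 48)/(h - 5)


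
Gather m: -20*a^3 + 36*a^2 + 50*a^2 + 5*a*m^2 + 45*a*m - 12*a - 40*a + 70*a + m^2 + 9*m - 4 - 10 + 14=-20*a^3 + 86*a^2 + 18*a + m^2*(5*a + 1) + m*(45*a + 9)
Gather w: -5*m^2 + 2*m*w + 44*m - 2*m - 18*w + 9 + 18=-5*m^2 + 42*m + w*(2*m - 18) + 27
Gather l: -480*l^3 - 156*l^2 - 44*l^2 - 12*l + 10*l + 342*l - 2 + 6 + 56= -480*l^3 - 200*l^2 + 340*l + 60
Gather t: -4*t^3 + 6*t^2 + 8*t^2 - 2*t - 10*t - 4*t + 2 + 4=-4*t^3 + 14*t^2 - 16*t + 6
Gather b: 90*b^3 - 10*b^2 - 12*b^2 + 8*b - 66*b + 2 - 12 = 90*b^3 - 22*b^2 - 58*b - 10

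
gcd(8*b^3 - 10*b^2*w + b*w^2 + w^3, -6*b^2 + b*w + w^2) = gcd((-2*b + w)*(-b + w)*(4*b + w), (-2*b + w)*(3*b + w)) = -2*b + w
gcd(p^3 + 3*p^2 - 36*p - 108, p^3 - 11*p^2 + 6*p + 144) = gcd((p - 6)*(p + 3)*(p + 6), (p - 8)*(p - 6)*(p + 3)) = p^2 - 3*p - 18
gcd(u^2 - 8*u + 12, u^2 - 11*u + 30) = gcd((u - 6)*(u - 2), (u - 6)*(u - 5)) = u - 6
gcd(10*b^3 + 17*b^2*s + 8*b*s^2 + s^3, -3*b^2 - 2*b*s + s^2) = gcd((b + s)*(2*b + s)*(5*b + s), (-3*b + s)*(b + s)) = b + s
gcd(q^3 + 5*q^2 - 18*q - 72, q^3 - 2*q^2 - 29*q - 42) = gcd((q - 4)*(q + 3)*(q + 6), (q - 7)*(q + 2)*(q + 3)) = q + 3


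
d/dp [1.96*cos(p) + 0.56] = -1.96*sin(p)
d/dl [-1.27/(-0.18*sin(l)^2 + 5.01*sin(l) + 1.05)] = (6.3627 - 0.4572*sin(l))*cos(l)/(-0.18*sin(l)^2 + 5.01*sin(l) + 1.05)^2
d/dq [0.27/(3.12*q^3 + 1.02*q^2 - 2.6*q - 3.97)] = (-2.5272*q^2 - 0.5508*q + 0.702)/(3.12*q^3 + 1.02*q^2 - 2.6*q - 3.97)^2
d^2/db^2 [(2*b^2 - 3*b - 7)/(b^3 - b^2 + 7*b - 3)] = 2*(2*b^6 - 9*b^5 - 75*b^4 + 130*b^3 - 240*b^2 + 111*b - 367)/(b^9 - 3*b^8 + 24*b^7 - 52*b^6 + 186*b^5 - 282*b^4 + 496*b^3 - 468*b^2 + 189*b - 27)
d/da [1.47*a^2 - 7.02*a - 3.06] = 2.94*a - 7.02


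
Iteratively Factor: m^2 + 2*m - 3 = (m - 1)*(m + 3)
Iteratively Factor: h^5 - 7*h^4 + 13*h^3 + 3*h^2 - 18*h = (h)*(h^4 - 7*h^3 + 13*h^2 + 3*h - 18) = h*(h - 3)*(h^3 - 4*h^2 + h + 6) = h*(h - 3)*(h + 1)*(h^2 - 5*h + 6) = h*(h - 3)^2*(h + 1)*(h - 2)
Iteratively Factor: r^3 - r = (r + 1)*(r^2 - r) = (r - 1)*(r + 1)*(r)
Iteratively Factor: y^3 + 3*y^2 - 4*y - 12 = (y + 3)*(y^2 - 4) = (y - 2)*(y + 3)*(y + 2)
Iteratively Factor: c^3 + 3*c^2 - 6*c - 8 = (c - 2)*(c^2 + 5*c + 4) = (c - 2)*(c + 1)*(c + 4)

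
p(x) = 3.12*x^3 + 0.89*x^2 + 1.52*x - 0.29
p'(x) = 9.36*x^2 + 1.78*x + 1.52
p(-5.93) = -628.61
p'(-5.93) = 320.11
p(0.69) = 2.21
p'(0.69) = 7.20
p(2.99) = 95.61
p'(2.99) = 90.52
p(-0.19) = -0.57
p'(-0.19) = 1.52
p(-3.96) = -186.10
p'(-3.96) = 141.25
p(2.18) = 39.58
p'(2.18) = 49.88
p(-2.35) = -39.44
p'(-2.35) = 49.03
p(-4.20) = -222.13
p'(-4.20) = 159.15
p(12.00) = 5537.47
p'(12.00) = 1370.72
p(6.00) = 714.79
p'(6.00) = 349.16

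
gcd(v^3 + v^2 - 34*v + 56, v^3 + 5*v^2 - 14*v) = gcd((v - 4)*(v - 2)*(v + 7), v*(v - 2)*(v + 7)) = v^2 + 5*v - 14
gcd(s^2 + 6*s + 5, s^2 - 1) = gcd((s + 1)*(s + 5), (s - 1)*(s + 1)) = s + 1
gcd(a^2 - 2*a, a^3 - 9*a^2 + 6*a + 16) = a - 2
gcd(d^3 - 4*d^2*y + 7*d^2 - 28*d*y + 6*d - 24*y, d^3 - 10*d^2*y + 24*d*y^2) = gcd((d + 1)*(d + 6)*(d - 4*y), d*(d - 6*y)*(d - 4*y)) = -d + 4*y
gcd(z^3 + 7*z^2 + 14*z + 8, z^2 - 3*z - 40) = 1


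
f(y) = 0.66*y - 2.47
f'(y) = 0.660000000000000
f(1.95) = -1.18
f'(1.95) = 0.66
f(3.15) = -0.39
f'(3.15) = 0.66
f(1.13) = -1.72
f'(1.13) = 0.66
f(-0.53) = -2.82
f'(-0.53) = 0.66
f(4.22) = 0.32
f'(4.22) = 0.66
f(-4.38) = -5.36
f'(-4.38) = 0.66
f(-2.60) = -4.19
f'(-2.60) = 0.66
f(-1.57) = -3.51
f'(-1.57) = 0.66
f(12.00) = 5.45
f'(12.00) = 0.66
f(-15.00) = -12.37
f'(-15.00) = 0.66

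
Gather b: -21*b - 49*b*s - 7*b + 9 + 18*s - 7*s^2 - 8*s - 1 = b*(-49*s - 28) - 7*s^2 + 10*s + 8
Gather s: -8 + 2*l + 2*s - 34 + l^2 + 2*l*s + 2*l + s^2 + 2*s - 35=l^2 + 4*l + s^2 + s*(2*l + 4) - 77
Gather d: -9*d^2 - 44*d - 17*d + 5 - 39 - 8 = -9*d^2 - 61*d - 42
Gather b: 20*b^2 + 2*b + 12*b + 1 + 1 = 20*b^2 + 14*b + 2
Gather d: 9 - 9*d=9 - 9*d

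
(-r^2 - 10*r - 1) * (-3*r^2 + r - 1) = 3*r^4 + 29*r^3 - 6*r^2 + 9*r + 1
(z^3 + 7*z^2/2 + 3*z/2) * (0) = 0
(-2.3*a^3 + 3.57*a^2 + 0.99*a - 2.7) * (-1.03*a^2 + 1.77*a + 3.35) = 2.369*a^5 - 7.7481*a^4 - 2.4058*a^3 + 16.4928*a^2 - 1.4625*a - 9.045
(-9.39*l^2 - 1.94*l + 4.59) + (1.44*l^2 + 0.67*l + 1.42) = -7.95*l^2 - 1.27*l + 6.01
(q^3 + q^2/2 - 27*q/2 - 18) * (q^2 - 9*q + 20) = q^5 - 17*q^4/2 + 2*q^3 + 227*q^2/2 - 108*q - 360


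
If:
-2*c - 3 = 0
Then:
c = -3/2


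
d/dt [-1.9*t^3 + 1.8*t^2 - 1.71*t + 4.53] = -5.7*t^2 + 3.6*t - 1.71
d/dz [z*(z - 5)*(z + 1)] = 3*z^2 - 8*z - 5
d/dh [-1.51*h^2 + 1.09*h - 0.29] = 1.09 - 3.02*h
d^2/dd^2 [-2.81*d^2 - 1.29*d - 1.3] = -5.62000000000000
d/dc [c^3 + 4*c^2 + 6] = c*(3*c + 8)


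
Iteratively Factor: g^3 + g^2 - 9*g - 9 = (g + 1)*(g^2 - 9) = (g - 3)*(g + 1)*(g + 3)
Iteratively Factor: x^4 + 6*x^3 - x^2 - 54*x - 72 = (x + 4)*(x^3 + 2*x^2 - 9*x - 18) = (x + 3)*(x + 4)*(x^2 - x - 6) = (x - 3)*(x + 3)*(x + 4)*(x + 2)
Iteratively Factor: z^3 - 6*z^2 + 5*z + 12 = (z - 3)*(z^2 - 3*z - 4) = (z - 3)*(z + 1)*(z - 4)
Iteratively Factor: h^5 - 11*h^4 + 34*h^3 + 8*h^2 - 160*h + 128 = (h - 4)*(h^4 - 7*h^3 + 6*h^2 + 32*h - 32) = (h - 4)^2*(h^3 - 3*h^2 - 6*h + 8) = (h - 4)^2*(h + 2)*(h^2 - 5*h + 4) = (h - 4)^2*(h - 1)*(h + 2)*(h - 4)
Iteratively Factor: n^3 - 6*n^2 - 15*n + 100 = (n - 5)*(n^2 - n - 20) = (n - 5)*(n + 4)*(n - 5)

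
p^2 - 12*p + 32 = (p - 8)*(p - 4)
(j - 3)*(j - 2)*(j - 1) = j^3 - 6*j^2 + 11*j - 6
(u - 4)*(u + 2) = u^2 - 2*u - 8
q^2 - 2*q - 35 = (q - 7)*(q + 5)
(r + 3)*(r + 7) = r^2 + 10*r + 21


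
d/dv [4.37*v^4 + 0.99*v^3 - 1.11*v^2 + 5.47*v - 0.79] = 17.48*v^3 + 2.97*v^2 - 2.22*v + 5.47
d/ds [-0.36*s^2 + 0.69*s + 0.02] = 0.69 - 0.72*s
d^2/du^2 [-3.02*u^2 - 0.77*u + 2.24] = -6.04000000000000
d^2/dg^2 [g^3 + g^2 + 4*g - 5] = 6*g + 2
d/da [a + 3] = 1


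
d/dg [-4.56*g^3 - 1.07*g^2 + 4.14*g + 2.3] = -13.68*g^2 - 2.14*g + 4.14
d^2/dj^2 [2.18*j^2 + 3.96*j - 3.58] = 4.36000000000000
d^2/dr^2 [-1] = 0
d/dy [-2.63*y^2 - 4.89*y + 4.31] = -5.26*y - 4.89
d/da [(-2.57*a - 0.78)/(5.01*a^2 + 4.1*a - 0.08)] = (12.8757*a^2 + 7.8156*a + 3.4036)/(25.1001*a^4 + 41.082*a^3 + 16.0084*a^2 - 0.656*a + 0.0064)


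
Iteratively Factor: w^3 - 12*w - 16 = (w + 2)*(w^2 - 2*w - 8) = (w + 2)^2*(w - 4)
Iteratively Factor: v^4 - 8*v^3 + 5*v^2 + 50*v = (v - 5)*(v^3 - 3*v^2 - 10*v) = (v - 5)*(v + 2)*(v^2 - 5*v) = v*(v - 5)*(v + 2)*(v - 5)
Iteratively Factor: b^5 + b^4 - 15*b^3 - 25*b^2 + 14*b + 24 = (b + 2)*(b^4 - b^3 - 13*b^2 + b + 12) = (b - 4)*(b + 2)*(b^3 + 3*b^2 - b - 3) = (b - 4)*(b + 1)*(b + 2)*(b^2 + 2*b - 3) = (b - 4)*(b + 1)*(b + 2)*(b + 3)*(b - 1)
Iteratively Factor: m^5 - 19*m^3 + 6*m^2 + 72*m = (m - 3)*(m^4 + 3*m^3 - 10*m^2 - 24*m) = (m - 3)*(m + 2)*(m^3 + m^2 - 12*m) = (m - 3)*(m + 2)*(m + 4)*(m^2 - 3*m) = (m - 3)^2*(m + 2)*(m + 4)*(m)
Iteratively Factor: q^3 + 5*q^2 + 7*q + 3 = (q + 1)*(q^2 + 4*q + 3) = (q + 1)^2*(q + 3)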